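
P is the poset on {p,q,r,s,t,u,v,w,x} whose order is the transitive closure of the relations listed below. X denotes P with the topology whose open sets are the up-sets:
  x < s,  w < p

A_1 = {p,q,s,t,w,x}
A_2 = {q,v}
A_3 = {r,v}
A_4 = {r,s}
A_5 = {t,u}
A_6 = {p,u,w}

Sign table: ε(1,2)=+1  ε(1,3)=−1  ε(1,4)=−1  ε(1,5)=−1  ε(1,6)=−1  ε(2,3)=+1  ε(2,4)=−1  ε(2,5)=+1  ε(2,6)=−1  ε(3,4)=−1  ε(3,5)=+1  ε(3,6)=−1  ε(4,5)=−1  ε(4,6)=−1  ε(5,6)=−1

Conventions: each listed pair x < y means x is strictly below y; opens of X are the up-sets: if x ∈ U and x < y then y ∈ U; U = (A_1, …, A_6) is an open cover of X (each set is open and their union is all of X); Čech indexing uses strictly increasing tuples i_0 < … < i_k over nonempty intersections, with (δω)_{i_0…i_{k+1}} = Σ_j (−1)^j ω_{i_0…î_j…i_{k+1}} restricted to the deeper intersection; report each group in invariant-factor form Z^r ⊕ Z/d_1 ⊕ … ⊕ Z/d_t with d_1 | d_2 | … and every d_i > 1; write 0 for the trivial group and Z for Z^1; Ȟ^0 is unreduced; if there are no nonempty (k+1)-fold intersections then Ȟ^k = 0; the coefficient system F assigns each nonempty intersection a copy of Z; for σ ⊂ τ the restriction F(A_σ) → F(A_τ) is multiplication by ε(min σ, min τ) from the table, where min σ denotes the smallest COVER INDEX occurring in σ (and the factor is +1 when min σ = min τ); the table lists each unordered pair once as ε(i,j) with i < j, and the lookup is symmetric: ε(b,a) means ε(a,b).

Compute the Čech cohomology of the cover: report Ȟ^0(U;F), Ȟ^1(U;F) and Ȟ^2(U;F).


intersection data:
  A12={q} A14={s} A15={t} A16={p,w} A23={v} A34={r} A56={u}
C dims 6,7; δ0: rk 6, SNF 1^5·2
Ȟ^0 = (6 − 6) − 0 = 0, so Ȟ^0 ≅ 0
Ȟ^1 = (7 − 0) − 6 = 1 plus torsion [2], so Ȟ^1 ≅ Z ⊕ Z/2
Ȟ^2 = (0 − 0) − 0 = 0, so Ȟ^2 ≅ 0

Ȟ^0(U;F) ≅ 0, Ȟ^1(U;F) ≅ Z ⊕ Z/2 and Ȟ^2(U;F) ≅ 0


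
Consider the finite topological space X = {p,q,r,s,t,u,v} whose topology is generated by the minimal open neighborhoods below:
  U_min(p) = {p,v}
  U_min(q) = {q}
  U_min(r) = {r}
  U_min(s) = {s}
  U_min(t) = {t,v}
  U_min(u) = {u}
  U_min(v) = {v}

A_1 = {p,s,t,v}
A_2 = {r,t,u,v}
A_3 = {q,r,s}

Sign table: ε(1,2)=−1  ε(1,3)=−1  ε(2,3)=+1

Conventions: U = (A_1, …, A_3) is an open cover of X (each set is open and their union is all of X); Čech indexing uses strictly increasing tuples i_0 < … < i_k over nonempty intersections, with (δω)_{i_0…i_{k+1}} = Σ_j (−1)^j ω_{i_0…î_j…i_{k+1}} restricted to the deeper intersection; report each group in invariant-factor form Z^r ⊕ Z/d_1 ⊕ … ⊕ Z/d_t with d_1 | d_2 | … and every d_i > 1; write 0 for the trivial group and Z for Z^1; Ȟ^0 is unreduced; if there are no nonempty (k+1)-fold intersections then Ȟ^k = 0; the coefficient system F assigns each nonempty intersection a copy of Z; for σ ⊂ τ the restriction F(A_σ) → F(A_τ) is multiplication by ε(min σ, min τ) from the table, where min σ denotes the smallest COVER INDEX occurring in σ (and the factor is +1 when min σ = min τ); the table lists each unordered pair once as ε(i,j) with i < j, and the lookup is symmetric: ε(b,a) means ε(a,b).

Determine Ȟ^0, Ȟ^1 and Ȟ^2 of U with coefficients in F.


Ȟ^0 ≅ Z,  Ȟ^1 ≅ Z,  Ȟ^2 ≅ 0

intersection data:
  A12={t,v} A13={s} A23={r}
C dims 3,3; δ0: rk 2, SNF 1^2
Ȟ^0 = (3 − 2) − 0 = 1, so Ȟ^0 ≅ Z
Ȟ^1 = (3 − 0) − 2 = 1, so Ȟ^1 ≅ Z
Ȟ^2 = (0 − 0) − 0 = 0, so Ȟ^2 ≅ 0


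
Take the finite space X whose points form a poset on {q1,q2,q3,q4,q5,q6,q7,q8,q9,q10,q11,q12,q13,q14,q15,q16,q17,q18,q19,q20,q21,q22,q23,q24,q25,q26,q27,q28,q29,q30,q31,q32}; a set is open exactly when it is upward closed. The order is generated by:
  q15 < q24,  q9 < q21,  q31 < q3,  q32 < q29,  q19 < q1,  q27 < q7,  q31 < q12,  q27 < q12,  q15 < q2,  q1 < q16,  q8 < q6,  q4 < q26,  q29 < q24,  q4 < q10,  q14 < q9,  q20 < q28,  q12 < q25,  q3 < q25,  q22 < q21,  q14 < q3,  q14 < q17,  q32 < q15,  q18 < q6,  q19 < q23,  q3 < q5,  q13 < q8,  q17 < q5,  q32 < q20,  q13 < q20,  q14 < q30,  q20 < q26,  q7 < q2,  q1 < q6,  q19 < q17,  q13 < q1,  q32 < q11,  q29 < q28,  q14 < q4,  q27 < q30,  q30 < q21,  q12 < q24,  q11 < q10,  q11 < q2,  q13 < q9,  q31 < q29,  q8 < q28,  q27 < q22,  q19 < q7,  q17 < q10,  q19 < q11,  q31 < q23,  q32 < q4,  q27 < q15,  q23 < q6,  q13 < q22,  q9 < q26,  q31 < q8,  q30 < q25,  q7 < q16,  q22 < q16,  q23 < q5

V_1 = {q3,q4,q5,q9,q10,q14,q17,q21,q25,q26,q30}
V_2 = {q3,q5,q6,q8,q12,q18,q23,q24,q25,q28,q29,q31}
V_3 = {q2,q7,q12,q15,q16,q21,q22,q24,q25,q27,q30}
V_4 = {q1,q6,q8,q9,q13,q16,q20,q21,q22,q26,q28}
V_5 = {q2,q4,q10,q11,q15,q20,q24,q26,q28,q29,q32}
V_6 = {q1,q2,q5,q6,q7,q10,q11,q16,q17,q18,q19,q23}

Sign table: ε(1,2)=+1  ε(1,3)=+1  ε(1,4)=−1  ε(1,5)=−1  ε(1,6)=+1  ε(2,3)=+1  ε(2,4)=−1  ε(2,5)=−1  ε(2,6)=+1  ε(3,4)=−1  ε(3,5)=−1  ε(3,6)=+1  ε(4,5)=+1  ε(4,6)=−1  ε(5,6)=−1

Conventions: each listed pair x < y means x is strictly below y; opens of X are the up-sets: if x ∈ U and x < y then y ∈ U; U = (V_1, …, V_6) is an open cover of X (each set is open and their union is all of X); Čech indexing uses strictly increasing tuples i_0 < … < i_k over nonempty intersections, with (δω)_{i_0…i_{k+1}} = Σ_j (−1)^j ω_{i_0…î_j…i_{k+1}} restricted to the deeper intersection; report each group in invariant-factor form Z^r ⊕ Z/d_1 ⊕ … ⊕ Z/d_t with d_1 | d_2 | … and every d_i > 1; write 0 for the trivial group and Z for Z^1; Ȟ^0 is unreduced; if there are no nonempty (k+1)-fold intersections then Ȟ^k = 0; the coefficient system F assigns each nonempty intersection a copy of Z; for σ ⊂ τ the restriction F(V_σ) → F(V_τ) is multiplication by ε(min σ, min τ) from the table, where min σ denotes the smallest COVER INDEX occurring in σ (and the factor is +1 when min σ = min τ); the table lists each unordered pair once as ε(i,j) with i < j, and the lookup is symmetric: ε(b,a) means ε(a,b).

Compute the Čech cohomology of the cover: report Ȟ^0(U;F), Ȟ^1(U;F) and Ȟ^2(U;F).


nonempty intersections:
  V12={q3,q5,q25} V13={q21,q25,q30} V14={q9,q21,q26} V15={q4,q10,q26} V16={q5,q10,q17} V23={q12,q24,q25} V24={q6,q8,q28} V25={q24,q28,q29} V26={q5,q6,q18,q23} V34={q16,q21,q22} V35={q2,q15,q24} V36={q2,q7,q16} V45={q20,q26,q28} V46={q1,q6,q16} V56={q2,q10,q11}
  V123={q25} V126={q5} V134={q21} V145={q26} V156={q10} V235={q24} V245={q28} V246={q6} V346={q16} V356={q2}
C dims 6,15,10; δ0: rk 5, SNF 1^5; δ1: rk 10, SNF 1^9·2
Ȟ^0: (6−5)−0=1 ⇒ Z
Ȟ^1: (15−10)−5=0 ⇒ 0
Ȟ^2: (10−0)−10=0 plus torsion [2] ⇒ Z/2

Ȟ^0(U;F) ≅ Z,  Ȟ^1(U;F) ≅ 0,  Ȟ^2(U;F) ≅ Z/2


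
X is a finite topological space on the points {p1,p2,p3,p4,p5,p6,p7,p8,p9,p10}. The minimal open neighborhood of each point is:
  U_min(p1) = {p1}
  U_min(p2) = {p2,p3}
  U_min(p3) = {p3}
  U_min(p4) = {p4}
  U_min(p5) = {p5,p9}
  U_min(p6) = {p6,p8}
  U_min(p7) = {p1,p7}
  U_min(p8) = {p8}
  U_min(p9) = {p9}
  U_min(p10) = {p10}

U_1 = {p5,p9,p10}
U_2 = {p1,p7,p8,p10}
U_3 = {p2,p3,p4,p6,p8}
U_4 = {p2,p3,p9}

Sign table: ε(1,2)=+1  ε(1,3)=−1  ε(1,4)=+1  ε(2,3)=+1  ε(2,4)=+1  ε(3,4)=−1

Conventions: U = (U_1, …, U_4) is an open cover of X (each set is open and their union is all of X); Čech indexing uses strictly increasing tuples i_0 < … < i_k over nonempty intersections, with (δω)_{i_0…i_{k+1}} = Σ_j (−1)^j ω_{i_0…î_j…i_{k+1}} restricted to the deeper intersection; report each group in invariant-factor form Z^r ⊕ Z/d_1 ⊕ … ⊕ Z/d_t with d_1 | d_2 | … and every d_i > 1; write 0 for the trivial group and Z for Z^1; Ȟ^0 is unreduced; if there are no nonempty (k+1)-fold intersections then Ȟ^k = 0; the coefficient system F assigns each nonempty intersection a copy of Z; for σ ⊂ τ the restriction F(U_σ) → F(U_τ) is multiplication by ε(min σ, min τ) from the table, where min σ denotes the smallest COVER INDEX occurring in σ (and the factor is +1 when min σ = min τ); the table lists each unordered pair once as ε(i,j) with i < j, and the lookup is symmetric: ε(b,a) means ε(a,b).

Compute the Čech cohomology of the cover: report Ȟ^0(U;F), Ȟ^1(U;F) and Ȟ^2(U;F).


nerve of the cover:
  U12={p10} U14={p9} U23={p8} U34={p2,p3}
C dims 4,4; δ0: rk 4, SNF 1^3·2
Ȟ^0 = (4 − 4) − 0 = 0, so Ȟ^0 ≅ 0
Ȟ^1 = (4 − 0) − 4 = 0 plus torsion [2], so Ȟ^1 ≅ Z/2
Ȟ^2 = (0 − 0) − 0 = 0, so Ȟ^2 ≅ 0

Ȟ^0 = 0, Ȟ^1 = Z/2 and Ȟ^2 = 0


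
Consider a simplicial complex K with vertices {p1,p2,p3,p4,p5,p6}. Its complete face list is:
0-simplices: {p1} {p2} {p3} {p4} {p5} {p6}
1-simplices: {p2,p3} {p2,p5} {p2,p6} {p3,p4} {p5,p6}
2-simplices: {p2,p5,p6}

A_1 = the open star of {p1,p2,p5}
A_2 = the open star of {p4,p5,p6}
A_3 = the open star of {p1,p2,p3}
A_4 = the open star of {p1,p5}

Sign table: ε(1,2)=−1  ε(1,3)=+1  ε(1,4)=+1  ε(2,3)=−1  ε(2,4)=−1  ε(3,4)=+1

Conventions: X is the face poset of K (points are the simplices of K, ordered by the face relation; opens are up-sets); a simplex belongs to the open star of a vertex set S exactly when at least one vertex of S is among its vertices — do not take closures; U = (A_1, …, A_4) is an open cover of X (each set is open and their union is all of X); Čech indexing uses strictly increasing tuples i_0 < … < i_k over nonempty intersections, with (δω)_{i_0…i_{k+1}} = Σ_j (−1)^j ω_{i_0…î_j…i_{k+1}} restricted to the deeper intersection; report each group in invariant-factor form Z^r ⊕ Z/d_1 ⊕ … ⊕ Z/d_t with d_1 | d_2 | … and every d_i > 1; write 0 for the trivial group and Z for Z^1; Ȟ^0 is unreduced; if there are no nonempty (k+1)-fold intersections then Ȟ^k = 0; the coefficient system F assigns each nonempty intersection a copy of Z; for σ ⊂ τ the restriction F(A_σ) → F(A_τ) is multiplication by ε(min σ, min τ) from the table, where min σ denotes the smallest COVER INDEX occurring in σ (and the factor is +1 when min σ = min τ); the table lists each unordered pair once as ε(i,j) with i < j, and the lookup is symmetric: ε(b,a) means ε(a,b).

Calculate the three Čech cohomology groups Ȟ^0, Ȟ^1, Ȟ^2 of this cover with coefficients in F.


Ȟ^0 = Z; Ȟ^1 = 0; Ȟ^2 = 0

nonempty intersections:
  A1={{p1},{p2},{p5},{p2,p3},{p2,p5},{p2,p6},{p5,p6},{p2,p5,p6}} A2={{p4},{p5},{p6},{p2,p5},{p2,p6},{p3,p4},{p5,p6},{p2,p5,p6}} A3={{p1},{p2},{p3},{p2,p3},{p2,p5},{p2,p6},{p3,p4},{p2,p5,p6}} A4={{p1},{p5},{p2,p5},{p5,p6},{p2,p5,p6}}
  A12={{p5},{p2,p5},{p2,p6},{p5,p6},{p2,p5,p6}} A13={{p1},{p2},{p2,p3},{p2,p5},{p2,p6},{p2,p5,p6}} A14={{p1},{p5},{p2,p5},{p5,p6},{p2,p5,p6}} A23={{p2,p5},{p2,p6},{p3,p4},{p2,p5,p6}} A24={{p5},{p2,p5},{p5,p6},{p2,p5,p6}} A34={{p1},{p2,p5},{p2,p5,p6}}
  A123={{p2,p5},{p2,p6},{p2,p5,p6}} A124={{p5},{p2,p5},{p5,p6},{p2,p5,p6}} A134={{p1},{p2,p5},{p2,p5,p6}} A234={{p2,p5},{p2,p5,p6}}
  A1234={{p2,p5},{p2,p5,p6}}
C dims 4,6,4,1; δ0: rk 3, SNF 1^3; δ1: rk 3, SNF 1^3; δ2: rk 1, SNF 1^1
Ȟ^0: (4−3)−0=1 ⇒ Z
Ȟ^1: (6−3)−3=0 ⇒ 0
Ȟ^2: (4−1)−3=0 ⇒ 0


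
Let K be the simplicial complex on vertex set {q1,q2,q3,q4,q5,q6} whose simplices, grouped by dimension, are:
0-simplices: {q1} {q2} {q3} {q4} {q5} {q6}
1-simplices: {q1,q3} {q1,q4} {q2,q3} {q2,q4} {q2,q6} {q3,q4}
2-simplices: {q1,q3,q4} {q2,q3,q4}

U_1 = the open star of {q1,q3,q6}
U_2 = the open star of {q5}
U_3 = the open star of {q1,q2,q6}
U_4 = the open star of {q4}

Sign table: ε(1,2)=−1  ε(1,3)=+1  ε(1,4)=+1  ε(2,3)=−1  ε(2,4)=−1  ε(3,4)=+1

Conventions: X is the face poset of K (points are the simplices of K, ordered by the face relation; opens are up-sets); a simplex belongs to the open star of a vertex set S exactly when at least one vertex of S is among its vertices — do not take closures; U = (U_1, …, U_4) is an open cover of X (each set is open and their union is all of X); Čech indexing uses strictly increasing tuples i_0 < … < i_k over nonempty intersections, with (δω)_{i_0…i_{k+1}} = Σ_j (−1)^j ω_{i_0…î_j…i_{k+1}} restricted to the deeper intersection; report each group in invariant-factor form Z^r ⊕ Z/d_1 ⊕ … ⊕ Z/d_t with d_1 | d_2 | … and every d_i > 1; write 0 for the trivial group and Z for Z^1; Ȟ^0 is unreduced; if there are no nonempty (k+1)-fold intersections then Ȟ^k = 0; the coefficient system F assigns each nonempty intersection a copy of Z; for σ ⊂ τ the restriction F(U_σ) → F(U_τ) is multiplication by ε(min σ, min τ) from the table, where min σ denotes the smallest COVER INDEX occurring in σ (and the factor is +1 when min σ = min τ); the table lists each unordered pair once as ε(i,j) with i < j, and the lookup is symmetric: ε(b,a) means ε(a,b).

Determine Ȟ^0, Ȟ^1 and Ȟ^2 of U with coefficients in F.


nerve simplices:
  U1={{q1},{q3},{q6},{q1,q3},{q1,q4},{q2,q3},{q2,q6},{q3,q4},{q1,q3,q4},{q2,q3,q4}} U2={{q5}} U3={{q1},{q2},{q6},{q1,q3},{q1,q4},{q2,q3},{q2,q4},{q2,q6},{q1,q3,q4},{q2,q3,q4}} U4={{q4},{q1,q4},{q2,q4},{q3,q4},{q1,q3,q4},{q2,q3,q4}}
  U13={{q1},{q6},{q1,q3},{q1,q4},{q2,q3},{q2,q6},{q1,q3,q4},{q2,q3,q4}} U14={{q1,q4},{q3,q4},{q1,q3,q4},{q2,q3,q4}} U34={{q1,q4},{q2,q4},{q1,q3,q4},{q2,q3,q4}}
  U134={{q1,q4},{q1,q3,q4},{q2,q3,q4}}
C dims 4,3,1; δ0: rk 2, SNF 1^2; δ1: rk 1, SNF 1^1
degree 0: 4−2−0 = 2 → Ȟ^0 ≅ Z^2
degree 1: 3−1−2 = 0 → Ȟ^1 ≅ 0
degree 2: 1−0−1 = 0 → Ȟ^2 ≅ 0

Ȟ^0(U;F) ≅ Z^2, Ȟ^1(U;F) ≅ 0 and Ȟ^2(U;F) ≅ 0


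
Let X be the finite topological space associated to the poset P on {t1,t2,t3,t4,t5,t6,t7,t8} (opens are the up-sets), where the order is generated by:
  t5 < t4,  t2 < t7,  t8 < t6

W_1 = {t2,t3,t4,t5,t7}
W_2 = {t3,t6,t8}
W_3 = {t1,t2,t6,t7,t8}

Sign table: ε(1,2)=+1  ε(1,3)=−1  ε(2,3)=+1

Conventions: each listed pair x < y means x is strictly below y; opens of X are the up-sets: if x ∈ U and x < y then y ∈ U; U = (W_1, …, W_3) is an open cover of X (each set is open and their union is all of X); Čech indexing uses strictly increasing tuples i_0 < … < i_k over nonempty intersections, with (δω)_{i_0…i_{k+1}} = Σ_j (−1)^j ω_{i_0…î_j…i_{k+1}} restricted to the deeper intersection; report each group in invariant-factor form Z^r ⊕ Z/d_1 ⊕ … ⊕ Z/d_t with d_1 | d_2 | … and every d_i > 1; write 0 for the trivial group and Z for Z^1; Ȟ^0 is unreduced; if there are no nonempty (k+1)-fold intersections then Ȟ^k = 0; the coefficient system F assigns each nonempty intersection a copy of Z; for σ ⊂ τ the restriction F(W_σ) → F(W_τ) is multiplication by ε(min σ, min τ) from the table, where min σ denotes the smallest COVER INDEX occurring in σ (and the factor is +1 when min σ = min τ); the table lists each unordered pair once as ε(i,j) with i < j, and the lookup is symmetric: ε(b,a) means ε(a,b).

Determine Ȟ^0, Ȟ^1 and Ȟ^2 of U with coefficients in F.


intersection data:
  W12={t3} W13={t2,t7} W23={t6,t8}
C dims 3,3; δ0: rk 3, SNF 1^2·2
Ȟ^0 = (3 − 3) − 0 = 0, so Ȟ^0 ≅ 0
Ȟ^1 = (3 − 0) − 3 = 0 plus torsion [2], so Ȟ^1 ≅ Z/2
Ȟ^2 = (0 − 0) − 0 = 0, so Ȟ^2 ≅ 0

Ȟ^0 ≅ 0,  Ȟ^1 ≅ Z/2,  Ȟ^2 ≅ 0


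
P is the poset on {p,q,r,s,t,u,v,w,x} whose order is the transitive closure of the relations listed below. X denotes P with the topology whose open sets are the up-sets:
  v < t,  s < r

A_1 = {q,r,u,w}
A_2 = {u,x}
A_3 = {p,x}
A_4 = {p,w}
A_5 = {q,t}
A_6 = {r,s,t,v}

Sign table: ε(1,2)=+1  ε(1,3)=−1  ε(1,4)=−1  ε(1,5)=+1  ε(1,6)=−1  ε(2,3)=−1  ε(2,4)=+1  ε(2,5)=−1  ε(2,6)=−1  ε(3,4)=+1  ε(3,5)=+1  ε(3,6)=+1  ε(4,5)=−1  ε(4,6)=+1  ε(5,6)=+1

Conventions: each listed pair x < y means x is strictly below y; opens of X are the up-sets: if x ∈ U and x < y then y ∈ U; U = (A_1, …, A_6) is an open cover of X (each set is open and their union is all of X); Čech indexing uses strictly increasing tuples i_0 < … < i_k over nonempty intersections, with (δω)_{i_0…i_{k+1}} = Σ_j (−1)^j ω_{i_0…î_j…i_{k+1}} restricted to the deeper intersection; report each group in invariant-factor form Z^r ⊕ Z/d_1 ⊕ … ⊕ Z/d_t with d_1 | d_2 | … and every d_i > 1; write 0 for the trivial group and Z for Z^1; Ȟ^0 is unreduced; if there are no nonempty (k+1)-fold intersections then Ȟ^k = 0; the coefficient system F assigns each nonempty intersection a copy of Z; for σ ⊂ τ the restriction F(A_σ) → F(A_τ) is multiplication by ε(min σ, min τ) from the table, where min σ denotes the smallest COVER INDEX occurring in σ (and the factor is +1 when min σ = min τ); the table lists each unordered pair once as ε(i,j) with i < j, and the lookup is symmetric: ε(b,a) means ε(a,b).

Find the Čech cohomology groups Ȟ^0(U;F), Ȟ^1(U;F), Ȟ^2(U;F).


nonempty intersections:
  A12={u} A14={w} A15={q} A16={r} A23={x} A34={p} A56={t}
C dims 6,7; δ0: rk 6, SNF 1^5·2
Ȟ^0: (6−6)−0=0 ⇒ 0
Ȟ^1: (7−0)−6=1 plus torsion [2] ⇒ Z ⊕ Z/2
Ȟ^2: (0−0)−0=0 ⇒ 0

Ȟ^0(U;F) ≅ 0, Ȟ^1(U;F) ≅ Z ⊕ Z/2 and Ȟ^2(U;F) ≅ 0


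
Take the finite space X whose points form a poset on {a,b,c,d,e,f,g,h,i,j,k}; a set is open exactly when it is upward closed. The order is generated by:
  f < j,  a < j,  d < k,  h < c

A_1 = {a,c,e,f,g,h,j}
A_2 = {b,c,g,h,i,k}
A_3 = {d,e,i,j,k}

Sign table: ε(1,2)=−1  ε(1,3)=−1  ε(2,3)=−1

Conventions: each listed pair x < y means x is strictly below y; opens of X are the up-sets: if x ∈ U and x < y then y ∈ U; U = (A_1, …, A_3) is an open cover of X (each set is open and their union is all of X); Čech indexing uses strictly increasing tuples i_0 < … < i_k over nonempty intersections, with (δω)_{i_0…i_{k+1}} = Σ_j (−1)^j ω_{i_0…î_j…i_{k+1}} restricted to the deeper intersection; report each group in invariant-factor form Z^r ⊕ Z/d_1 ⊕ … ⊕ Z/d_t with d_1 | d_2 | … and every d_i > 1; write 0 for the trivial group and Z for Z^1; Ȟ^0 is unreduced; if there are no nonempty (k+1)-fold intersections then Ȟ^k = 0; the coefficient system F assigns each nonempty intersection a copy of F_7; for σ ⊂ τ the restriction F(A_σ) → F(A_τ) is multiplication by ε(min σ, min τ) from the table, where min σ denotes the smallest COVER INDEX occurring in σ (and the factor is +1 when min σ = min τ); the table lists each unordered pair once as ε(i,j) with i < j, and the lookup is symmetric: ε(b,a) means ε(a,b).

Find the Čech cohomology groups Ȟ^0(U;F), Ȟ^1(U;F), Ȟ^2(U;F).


nonempty intersections:
  A12={c,g,h} A13={e,j} A23={i,k}
C dims 3,3; δ0: rk_F7 3
Ȟ^0: (3−3)−0=0 ⇒ 0
Ȟ^1: (3−0)−3=0 ⇒ 0
Ȟ^2: (0−0)−0=0 ⇒ 0

Ȟ^0 ≅ 0; Ȟ^1 ≅ 0; Ȟ^2 ≅ 0


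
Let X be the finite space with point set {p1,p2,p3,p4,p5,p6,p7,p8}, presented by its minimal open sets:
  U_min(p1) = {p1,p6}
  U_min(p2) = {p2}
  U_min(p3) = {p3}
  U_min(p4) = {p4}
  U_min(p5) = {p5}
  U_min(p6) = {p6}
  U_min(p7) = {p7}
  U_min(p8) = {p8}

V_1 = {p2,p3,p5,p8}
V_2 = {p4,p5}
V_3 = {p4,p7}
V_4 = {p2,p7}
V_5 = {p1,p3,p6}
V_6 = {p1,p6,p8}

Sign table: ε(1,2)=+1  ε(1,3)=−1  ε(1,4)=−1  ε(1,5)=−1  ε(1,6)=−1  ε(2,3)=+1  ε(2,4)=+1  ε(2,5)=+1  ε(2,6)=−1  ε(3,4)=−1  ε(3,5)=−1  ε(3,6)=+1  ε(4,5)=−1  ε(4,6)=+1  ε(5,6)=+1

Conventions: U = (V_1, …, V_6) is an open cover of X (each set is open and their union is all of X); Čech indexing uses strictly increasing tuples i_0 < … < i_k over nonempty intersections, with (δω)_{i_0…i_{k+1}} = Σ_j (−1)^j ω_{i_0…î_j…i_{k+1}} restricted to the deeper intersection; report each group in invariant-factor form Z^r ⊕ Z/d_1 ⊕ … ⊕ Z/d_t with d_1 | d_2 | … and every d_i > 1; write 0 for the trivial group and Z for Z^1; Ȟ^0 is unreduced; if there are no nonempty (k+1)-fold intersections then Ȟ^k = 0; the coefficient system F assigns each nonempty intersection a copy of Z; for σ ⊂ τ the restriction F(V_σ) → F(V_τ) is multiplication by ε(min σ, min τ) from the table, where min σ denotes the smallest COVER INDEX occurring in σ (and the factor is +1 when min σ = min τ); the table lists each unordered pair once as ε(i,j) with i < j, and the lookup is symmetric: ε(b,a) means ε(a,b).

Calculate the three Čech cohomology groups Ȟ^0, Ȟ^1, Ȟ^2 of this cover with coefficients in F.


intersection data:
  V12={p5} V14={p2} V15={p3} V16={p8} V23={p4} V34={p7} V56={p1,p6}
C dims 6,7; δ0: rk 5, SNF 1^5
Ȟ^0 = (6 − 5) − 0 = 1, so Ȟ^0 ≅ Z
Ȟ^1 = (7 − 0) − 5 = 2, so Ȟ^1 ≅ Z^2
Ȟ^2 = (0 − 0) − 0 = 0, so Ȟ^2 ≅ 0

Ȟ^0 = Z; Ȟ^1 = Z^2; Ȟ^2 = 0


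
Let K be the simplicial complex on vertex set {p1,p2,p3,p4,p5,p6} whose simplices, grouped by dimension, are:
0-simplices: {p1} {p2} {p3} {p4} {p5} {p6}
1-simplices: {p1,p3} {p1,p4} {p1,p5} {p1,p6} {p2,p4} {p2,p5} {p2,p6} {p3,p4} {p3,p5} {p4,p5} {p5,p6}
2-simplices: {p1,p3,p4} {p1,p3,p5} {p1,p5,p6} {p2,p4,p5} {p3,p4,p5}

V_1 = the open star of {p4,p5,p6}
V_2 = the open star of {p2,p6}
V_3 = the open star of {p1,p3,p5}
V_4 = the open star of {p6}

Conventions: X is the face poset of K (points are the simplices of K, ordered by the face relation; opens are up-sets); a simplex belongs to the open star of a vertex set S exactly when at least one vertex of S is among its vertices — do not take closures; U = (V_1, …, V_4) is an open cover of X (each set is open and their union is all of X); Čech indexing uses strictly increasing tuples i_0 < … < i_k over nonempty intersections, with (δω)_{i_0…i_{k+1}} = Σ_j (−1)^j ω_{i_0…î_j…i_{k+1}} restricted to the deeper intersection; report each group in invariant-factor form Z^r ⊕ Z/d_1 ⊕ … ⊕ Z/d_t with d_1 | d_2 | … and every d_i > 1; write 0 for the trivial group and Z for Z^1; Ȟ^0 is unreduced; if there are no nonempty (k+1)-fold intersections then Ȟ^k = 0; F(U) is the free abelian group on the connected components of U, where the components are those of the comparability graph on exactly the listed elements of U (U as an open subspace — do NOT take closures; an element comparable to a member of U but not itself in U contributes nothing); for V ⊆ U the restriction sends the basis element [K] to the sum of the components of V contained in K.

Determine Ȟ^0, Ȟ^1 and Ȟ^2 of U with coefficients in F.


intersection data:
  V1={{p4},{p5},{p6},{p1,p4},{p1,p5},{p1,p6},{p2,p4},{p2,p5},{p2,p6},{p3,p4},{p3,p5},{p4,p5},{p5,p6},{p1,p3,p4},{p1,p3,p5},{p1,p5,p6},{p2,p4,p5},{p3,p4,p5}} V2={{p2},{p6},{p1,p6},{p2,p4},{p2,p5},{p2,p6},{p5,p6},{p1,p5,p6},{p2,p4,p5}} V3={{p1},{p3},{p5},{p1,p3},{p1,p4},{p1,p5},{p1,p6},{p2,p5},{p3,p4},{p3,p5},{p4,p5},{p5,p6},{p1,p3,p4},{p1,p3,p5},{p1,p5,p6},{p2,p4,p5},{p3,p4,p5}} V4={{p6},{p1,p6},{p2,p6},{p5,p6},{p1,p5,p6}}
  V12={{p6},{p1,p6},{p2,p4},{p2,p5},{p2,p6},{p5,p6},{p1,p5,p6},{p2,p4,p5}} V13={{p5},{p1,p4},{p1,p5},{p1,p6},{p2,p5},{p3,p4},{p3,p5},{p4,p5},{p5,p6},{p1,p3,p4},{p1,p3,p5},{p1,p5,p6},{p2,p4,p5},{p3,p4,p5}} V14={{p6},{p1,p6},{p2,p6},{p5,p6},{p1,p5,p6}} V23={{p1,p6},{p2,p5},{p5,p6},{p1,p5,p6},{p2,p4,p5}} V24={{p6},{p1,p6},{p2,p6},{p5,p6},{p1,p5,p6}} V34={{p1,p6},{p5,p6},{p1,p5,p6}}
  V123={{p1,p6},{p2,p5},{p5,p6},{p1,p5,p6},{p2,p4,p5}} V124={{p6},{p1,p6},{p2,p6},{p5,p6},{p1,p5,p6}} V134={{p1,p6},{p5,p6},{p1,p5,p6}} V234={{p1,p6},{p5,p6},{p1,p5,p6}}
  V1234={{p1,p6},{p5,p6},{p1,p5,p6}}
components per intersection:
  V1: {{p4},{p5},{p6},{p1,p4},{p1,p5},{p1,p6},{p2,p4},{p2,p5},{p2,p6},{p3,p4},{p3,p5},{p4,p5},{p5,p6},{p1,p3,p4},{p1,p3,p5},{p1,p5,p6},{p2,p4,p5},{p3,p4,p5}}
  V2: {{p2},{p6},{p1,p6},{p2,p4},{p2,p5},{p2,p6},{p5,p6},{p1,p5,p6},{p2,p4,p5}}
  V3: {{p1},{p3},{p5},{p1,p3},{p1,p4},{p1,p5},{p1,p6},{p2,p5},{p3,p4},{p3,p5},{p4,p5},{p5,p6},{p1,p3,p4},{p1,p3,p5},{p1,p5,p6},{p2,p4,p5},{p3,p4,p5}}
  V4: {{p6},{p1,p6},{p2,p6},{p5,p6},{p1,p5,p6}}
  V12: {{p6},{p1,p6},{p2,p6},{p5,p6},{p1,p5,p6}} {{p2,p4},{p2,p5},{p2,p4,p5}}
  V13: {{p5},{p1,p4},{p1,p5},{p1,p6},{p2,p5},{p3,p4},{p3,p5},{p4,p5},{p5,p6},{p1,p3,p4},{p1,p3,p5},{p1,p5,p6},{p2,p4,p5},{p3,p4,p5}}
  V14: {{p6},{p1,p6},{p2,p6},{p5,p6},{p1,p5,p6}}
  V23: {{p1,p6},{p5,p6},{p1,p5,p6}} {{p2,p5},{p2,p4,p5}}
  V24: {{p6},{p1,p6},{p2,p6},{p5,p6},{p1,p5,p6}}
  V34: {{p1,p6},{p5,p6},{p1,p5,p6}}
  V123: {{p1,p6},{p5,p6},{p1,p5,p6}} {{p2,p5},{p2,p4,p5}}
  V124: {{p6},{p1,p6},{p2,p6},{p5,p6},{p1,p5,p6}}
  V134: {{p1,p6},{p5,p6},{p1,p5,p6}}
  V234: {{p1,p6},{p5,p6},{p1,p5,p6}}
  V1234: {{p1,p6},{p5,p6},{p1,p5,p6}}
C dims 4,8,5,1; δ0: rk 3, SNF 1^3; δ1: rk 4, SNF 1^4; δ2: rk 1, SNF 1^1
Ȟ^0 = (4 − 3) − 0 = 1, so Ȟ^0 ≅ Z
Ȟ^1 = (8 − 4) − 3 = 1, so Ȟ^1 ≅ Z
Ȟ^2 = (5 − 1) − 4 = 0, so Ȟ^2 ≅ 0

Ȟ^0(U;F) ≅ Z,  Ȟ^1(U;F) ≅ Z,  Ȟ^2(U;F) ≅ 0


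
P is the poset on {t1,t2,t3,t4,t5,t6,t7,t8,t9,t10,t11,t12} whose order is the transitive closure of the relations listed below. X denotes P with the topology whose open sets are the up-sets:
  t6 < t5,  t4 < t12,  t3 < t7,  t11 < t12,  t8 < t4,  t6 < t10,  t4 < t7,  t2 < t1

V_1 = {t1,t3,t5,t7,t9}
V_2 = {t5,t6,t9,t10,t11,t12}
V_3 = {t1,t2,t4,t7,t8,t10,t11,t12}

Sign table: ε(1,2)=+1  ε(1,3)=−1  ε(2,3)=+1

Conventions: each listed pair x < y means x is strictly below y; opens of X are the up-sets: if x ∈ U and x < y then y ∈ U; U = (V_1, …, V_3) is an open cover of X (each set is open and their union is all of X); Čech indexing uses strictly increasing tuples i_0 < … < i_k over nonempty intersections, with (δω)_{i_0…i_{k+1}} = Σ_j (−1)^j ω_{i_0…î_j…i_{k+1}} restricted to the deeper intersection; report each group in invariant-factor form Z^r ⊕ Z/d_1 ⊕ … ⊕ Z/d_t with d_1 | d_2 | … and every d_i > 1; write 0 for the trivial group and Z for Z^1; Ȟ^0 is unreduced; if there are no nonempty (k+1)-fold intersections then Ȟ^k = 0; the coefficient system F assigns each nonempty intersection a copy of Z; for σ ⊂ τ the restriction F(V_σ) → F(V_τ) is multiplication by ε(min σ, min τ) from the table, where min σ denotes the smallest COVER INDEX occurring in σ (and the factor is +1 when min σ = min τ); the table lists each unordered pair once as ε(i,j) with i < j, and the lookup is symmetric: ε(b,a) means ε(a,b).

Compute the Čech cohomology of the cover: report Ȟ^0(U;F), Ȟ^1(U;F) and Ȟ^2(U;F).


nerve of the cover:
  V12={t5,t9} V13={t1,t7} V23={t10,t11,t12}
C dims 3,3; δ0: rk 3, SNF 1^2·2
Ȟ^0 = (3 − 3) − 0 = 0, so Ȟ^0 ≅ 0
Ȟ^1 = (3 − 0) − 3 = 0 plus torsion [2], so Ȟ^1 ≅ Z/2
Ȟ^2 = (0 − 0) − 0 = 0, so Ȟ^2 ≅ 0

Ȟ^0 ≅ 0,  Ȟ^1 ≅ Z/2,  Ȟ^2 ≅ 0


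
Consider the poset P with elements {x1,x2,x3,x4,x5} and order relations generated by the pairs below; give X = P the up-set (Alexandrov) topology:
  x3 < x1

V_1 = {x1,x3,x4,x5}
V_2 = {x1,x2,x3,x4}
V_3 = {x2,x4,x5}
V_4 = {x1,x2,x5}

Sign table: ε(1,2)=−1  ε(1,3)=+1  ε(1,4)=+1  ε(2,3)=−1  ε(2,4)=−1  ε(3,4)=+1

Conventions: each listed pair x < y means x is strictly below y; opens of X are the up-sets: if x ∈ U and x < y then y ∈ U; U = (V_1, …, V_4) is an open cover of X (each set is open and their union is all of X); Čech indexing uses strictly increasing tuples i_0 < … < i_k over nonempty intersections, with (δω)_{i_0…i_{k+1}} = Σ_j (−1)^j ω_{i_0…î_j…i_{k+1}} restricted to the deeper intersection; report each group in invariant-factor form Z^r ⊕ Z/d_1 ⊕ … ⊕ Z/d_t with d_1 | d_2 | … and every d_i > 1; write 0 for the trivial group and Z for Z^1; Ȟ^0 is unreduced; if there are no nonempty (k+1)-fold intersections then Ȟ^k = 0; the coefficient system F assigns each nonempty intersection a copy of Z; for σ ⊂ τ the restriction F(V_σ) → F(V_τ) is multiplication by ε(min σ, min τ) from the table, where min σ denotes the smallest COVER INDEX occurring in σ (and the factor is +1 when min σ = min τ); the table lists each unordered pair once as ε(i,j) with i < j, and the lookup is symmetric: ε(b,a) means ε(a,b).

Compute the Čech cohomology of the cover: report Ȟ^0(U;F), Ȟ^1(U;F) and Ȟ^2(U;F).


Ȟ^0(U;F) ≅ Z,  Ȟ^1(U;F) ≅ 0,  Ȟ^2(U;F) ≅ Z

nerve of the cover:
  V12={x1,x3,x4} V13={x4,x5} V14={x1,x5} V23={x2,x4} V24={x1,x2} V34={x2,x5}
  V123={x4} V124={x1} V134={x5} V234={x2}
C dims 4,6,4; δ0: rk 3, SNF 1^3; δ1: rk 3, SNF 1^3
Ȟ^0 = (4 − 3) − 0 = 1, so Ȟ^0 ≅ Z
Ȟ^1 = (6 − 3) − 3 = 0, so Ȟ^1 ≅ 0
Ȟ^2 = (4 − 0) − 3 = 1, so Ȟ^2 ≅ Z


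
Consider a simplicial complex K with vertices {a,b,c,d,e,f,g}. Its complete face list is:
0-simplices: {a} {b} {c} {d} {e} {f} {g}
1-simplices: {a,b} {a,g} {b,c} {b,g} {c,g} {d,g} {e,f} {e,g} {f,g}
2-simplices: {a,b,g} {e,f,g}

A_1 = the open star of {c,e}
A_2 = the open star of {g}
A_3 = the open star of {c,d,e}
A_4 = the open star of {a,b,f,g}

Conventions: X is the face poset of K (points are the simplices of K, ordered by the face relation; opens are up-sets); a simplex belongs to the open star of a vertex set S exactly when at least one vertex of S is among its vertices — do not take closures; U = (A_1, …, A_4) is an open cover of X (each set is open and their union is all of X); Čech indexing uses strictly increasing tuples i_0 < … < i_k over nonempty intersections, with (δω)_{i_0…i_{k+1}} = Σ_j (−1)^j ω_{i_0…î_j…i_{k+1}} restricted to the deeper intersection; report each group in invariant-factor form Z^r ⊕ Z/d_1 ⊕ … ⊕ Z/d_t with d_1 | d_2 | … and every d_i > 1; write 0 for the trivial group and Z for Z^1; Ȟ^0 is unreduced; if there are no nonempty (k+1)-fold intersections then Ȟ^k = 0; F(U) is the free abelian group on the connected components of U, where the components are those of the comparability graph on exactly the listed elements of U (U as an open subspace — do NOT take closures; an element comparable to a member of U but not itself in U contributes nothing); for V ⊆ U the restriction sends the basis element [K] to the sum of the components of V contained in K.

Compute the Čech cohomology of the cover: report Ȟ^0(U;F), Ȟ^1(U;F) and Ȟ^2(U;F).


Ȟ^0 = Z, Ȟ^1 = Z, Ȟ^2 = 0

intersection data:
  A1={{c},{e},{b,c},{c,g},{e,f},{e,g},{e,f,g}} A2={{g},{a,g},{b,g},{c,g},{d,g},{e,g},{f,g},{a,b,g},{e,f,g}} A3={{c},{d},{e},{b,c},{c,g},{d,g},{e,f},{e,g},{e,f,g}} A4={{a},{b},{f},{g},{a,b},{a,g},{b,c},{b,g},{c,g},{d,g},{e,f},{e,g},{f,g},{a,b,g},{e,f,g}}
  A12={{c,g},{e,g},{e,f,g}} A13={{c},{e},{b,c},{c,g},{e,f},{e,g},{e,f,g}} A14={{b,c},{c,g},{e,f},{e,g},{e,f,g}} A23={{c,g},{d,g},{e,g},{e,f,g}} A24={{g},{a,g},{b,g},{c,g},{d,g},{e,g},{f,g},{a,b,g},{e,f,g}} A34={{b,c},{c,g},{d,g},{e,f},{e,g},{e,f,g}}
  A123={{c,g},{e,g},{e,f,g}} A124={{c,g},{e,g},{e,f,g}} A134={{b,c},{c,g},{e,f},{e,g},{e,f,g}} A234={{c,g},{d,g},{e,g},{e,f,g}}
  A1234={{c,g},{e,g},{e,f,g}}
components per intersection:
  A1: {{c},{b,c},{c,g}} {{e},{e,f},{e,g},{e,f,g}}
  A2: {{g},{a,g},{b,g},{c,g},{d,g},{e,g},{f,g},{a,b,g},{e,f,g}}
  A3: {{c},{b,c},{c,g}} {{d},{d,g}} {{e},{e,f},{e,g},{e,f,g}}
  A4: {{a},{b},{f},{g},{a,b},{a,g},{b,c},{b,g},{c,g},{d,g},{e,f},{e,g},{f,g},{a,b,g},{e,f,g}}
  A12: {{c,g}} {{e,g},{e,f,g}}
  A13: {{c},{b,c},{c,g}} {{e},{e,f},{e,g},{e,f,g}}
  A14: {{b,c}} {{c,g}} {{e,f},{e,g},{e,f,g}}
  A23: {{c,g}} {{d,g}} {{e,g},{e,f,g}}
  A24: {{g},{a,g},{b,g},{c,g},{d,g},{e,g},{f,g},{a,b,g},{e,f,g}}
  A34: {{b,c}} {{c,g}} {{d,g}} {{e,f},{e,g},{e,f,g}}
  A123: {{c,g}} {{e,g},{e,f,g}}
  A124: {{c,g}} {{e,g},{e,f,g}}
  A134: {{b,c}} {{c,g}} {{e,f},{e,g},{e,f,g}}
  A234: {{c,g}} {{d,g}} {{e,g},{e,f,g}}
  A1234: {{c,g}} {{e,g},{e,f,g}}
C dims 7,15,10,2; δ0: rk 6, SNF 1^6; δ1: rk 8, SNF 1^8; δ2: rk 2, SNF 1^2
Ȟ^0 = (7 − 6) − 0 = 1, so Ȟ^0 ≅ Z
Ȟ^1 = (15 − 8) − 6 = 1, so Ȟ^1 ≅ Z
Ȟ^2 = (10 − 2) − 8 = 0, so Ȟ^2 ≅ 0


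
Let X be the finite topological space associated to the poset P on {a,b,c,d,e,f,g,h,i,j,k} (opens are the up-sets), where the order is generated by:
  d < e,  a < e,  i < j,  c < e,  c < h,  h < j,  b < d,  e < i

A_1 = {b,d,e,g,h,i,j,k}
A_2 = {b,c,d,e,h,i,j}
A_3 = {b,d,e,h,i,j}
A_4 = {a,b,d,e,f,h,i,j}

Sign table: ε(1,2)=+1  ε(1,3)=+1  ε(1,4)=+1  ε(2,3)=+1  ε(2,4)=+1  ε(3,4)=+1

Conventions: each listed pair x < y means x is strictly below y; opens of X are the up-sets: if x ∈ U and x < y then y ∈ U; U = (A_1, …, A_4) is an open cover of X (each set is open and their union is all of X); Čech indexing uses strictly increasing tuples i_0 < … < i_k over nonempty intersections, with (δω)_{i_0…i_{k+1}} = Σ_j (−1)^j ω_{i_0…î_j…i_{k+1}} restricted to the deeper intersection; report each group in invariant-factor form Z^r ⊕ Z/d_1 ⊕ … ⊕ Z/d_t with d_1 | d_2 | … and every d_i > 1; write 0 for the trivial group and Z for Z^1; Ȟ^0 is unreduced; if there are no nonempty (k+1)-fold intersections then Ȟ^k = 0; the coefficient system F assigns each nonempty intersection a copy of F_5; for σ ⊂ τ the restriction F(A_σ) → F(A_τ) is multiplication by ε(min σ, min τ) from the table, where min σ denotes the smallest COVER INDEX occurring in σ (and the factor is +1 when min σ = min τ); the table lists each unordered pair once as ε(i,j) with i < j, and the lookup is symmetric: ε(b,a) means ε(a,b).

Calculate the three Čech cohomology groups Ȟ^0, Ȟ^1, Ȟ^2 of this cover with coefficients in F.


Ȟ^0 = Z/5,  Ȟ^1 = 0,  Ȟ^2 = 0

nerve of the cover:
  A12={b,d,e,h,i,j} A13={b,d,e,h,i,j} A14={b,d,e,h,i,j} A23={b,d,e,h,i,j} A24={b,d,e,h,i,j} A34={b,d,e,h,i,j}
  A123={b,d,e,h,i,j} A124={b,d,e,h,i,j} A134={b,d,e,h,i,j} A234={b,d,e,h,i,j}
  A1234={b,d,e,h,i,j}
C dims 4,6,4,1; δ0: rk_F5 3; δ1: rk_F5 3; δ2: rk_F5 1
Ȟ^0 = (4 − 3) − 0 = 1, so Ȟ^0 ≅ Z/5
Ȟ^1 = (6 − 3) − 3 = 0, so Ȟ^1 ≅ 0
Ȟ^2 = (4 − 1) − 3 = 0, so Ȟ^2 ≅ 0


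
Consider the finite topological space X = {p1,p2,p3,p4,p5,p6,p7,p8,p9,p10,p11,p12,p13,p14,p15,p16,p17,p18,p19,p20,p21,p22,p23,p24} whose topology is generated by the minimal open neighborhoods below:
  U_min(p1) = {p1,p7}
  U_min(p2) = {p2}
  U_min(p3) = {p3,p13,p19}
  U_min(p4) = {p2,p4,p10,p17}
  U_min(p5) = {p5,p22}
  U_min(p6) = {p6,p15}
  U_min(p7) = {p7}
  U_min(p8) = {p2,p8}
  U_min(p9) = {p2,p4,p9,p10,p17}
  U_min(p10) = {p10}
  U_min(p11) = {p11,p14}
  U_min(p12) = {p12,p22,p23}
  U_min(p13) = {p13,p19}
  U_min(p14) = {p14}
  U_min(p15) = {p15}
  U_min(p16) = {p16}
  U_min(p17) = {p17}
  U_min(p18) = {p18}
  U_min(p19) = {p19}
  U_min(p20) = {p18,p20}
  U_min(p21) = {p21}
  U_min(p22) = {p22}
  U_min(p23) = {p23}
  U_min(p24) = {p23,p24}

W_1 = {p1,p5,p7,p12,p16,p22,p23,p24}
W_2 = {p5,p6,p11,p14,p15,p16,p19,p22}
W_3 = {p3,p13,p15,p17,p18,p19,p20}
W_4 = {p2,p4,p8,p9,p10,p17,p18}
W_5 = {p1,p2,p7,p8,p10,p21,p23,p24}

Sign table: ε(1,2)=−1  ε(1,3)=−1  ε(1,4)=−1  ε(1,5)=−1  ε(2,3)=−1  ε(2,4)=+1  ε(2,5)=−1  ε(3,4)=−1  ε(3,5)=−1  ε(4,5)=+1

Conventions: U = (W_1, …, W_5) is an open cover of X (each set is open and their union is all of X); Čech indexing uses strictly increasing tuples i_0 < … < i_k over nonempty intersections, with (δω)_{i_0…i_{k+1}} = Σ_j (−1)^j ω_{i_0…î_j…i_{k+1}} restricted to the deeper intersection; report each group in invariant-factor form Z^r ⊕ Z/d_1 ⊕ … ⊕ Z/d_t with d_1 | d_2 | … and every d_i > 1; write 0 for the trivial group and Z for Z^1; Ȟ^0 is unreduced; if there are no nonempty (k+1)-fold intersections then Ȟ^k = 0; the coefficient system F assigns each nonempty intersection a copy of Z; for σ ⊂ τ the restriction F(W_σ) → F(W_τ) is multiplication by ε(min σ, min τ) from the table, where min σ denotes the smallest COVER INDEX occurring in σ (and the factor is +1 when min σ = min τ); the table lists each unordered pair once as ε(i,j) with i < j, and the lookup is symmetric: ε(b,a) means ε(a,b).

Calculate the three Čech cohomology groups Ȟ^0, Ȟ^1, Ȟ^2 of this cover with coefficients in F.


Ȟ^0 ≅ Z,  Ȟ^1 ≅ Z,  Ȟ^2 ≅ 0

intersection data:
  W12={p5,p16,p22} W15={p1,p7,p23,p24} W23={p15,p19} W34={p17,p18} W45={p2,p8,p10}
C dims 5,5; δ0: rk 4, SNF 1^4
Ȟ^0 = (5 − 4) − 0 = 1, so Ȟ^0 ≅ Z
Ȟ^1 = (5 − 0) − 4 = 1, so Ȟ^1 ≅ Z
Ȟ^2 = (0 − 0) − 0 = 0, so Ȟ^2 ≅ 0


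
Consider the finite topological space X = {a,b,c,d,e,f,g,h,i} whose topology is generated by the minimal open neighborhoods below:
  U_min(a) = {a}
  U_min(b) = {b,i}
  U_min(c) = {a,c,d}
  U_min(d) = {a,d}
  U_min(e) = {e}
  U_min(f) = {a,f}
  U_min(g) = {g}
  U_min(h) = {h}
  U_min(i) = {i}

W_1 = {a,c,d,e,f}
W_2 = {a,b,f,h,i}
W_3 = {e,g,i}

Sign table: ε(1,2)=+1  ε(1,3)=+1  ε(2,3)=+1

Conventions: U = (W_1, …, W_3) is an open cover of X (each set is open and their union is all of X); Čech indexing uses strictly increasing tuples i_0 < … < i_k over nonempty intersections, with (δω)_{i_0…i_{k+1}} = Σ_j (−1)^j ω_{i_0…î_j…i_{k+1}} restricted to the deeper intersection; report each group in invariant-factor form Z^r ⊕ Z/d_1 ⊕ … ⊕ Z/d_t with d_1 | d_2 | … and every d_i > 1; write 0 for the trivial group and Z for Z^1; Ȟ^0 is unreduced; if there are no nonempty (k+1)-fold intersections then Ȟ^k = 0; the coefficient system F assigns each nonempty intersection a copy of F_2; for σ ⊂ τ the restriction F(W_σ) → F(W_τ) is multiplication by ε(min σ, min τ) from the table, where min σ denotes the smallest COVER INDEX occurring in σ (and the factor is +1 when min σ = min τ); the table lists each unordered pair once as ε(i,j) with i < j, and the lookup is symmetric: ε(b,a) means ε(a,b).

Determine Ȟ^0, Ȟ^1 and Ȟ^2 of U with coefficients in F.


Ȟ^0(U;F) ≅ Z/2, Ȟ^1(U;F) ≅ Z/2, Ȟ^2(U;F) ≅ 0

nerve of the cover:
  W12={a,f} W13={e} W23={i}
C dims 3,3; δ0: rk_F2 2
Ȟ^0 = (3 − 2) − 0 = 1, so Ȟ^0 ≅ Z/2
Ȟ^1 = (3 − 0) − 2 = 1, so Ȟ^1 ≅ Z/2
Ȟ^2 = (0 − 0) − 0 = 0, so Ȟ^2 ≅ 0


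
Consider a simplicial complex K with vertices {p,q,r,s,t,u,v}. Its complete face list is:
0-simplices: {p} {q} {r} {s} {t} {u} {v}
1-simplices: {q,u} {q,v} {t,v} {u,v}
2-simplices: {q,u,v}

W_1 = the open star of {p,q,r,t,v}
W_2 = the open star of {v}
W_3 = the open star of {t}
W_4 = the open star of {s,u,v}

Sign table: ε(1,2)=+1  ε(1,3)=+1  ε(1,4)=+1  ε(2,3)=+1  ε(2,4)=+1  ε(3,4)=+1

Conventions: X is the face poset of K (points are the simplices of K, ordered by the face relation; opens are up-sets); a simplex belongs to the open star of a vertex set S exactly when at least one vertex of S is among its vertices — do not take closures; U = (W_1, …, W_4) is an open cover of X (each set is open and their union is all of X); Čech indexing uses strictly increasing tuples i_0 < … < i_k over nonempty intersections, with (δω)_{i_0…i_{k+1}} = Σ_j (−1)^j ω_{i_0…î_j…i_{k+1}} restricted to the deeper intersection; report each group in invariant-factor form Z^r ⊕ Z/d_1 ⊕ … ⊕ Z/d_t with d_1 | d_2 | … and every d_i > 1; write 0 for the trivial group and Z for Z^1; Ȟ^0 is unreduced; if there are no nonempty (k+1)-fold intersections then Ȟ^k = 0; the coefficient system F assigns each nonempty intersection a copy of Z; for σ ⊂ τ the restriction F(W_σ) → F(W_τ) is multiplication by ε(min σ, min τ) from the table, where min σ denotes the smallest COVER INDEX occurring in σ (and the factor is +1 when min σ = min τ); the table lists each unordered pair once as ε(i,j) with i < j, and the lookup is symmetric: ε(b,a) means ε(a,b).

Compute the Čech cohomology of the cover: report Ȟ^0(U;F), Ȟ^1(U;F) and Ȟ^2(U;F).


Ȟ^0 ≅ Z; Ȟ^1 ≅ 0; Ȟ^2 ≅ 0

intersection data:
  W1={{p},{q},{r},{t},{v},{q,u},{q,v},{t,v},{u,v},{q,u,v}} W2={{v},{q,v},{t,v},{u,v},{q,u,v}} W3={{t},{t,v}} W4={{s},{u},{v},{q,u},{q,v},{t,v},{u,v},{q,u,v}}
  W12={{v},{q,v},{t,v},{u,v},{q,u,v}} W13={{t},{t,v}} W14={{v},{q,u},{q,v},{t,v},{u,v},{q,u,v}} W23={{t,v}} W24={{v},{q,v},{t,v},{u,v},{q,u,v}} W34={{t,v}}
  W123={{t,v}} W124={{v},{q,v},{t,v},{u,v},{q,u,v}} W134={{t,v}} W234={{t,v}}
  W1234={{t,v}}
C dims 4,6,4,1; δ0: rk 3, SNF 1^3; δ1: rk 3, SNF 1^3; δ2: rk 1, SNF 1^1
Ȟ^0 = (4 − 3) − 0 = 1, so Ȟ^0 ≅ Z
Ȟ^1 = (6 − 3) − 3 = 0, so Ȟ^1 ≅ 0
Ȟ^2 = (4 − 1) − 3 = 0, so Ȟ^2 ≅ 0


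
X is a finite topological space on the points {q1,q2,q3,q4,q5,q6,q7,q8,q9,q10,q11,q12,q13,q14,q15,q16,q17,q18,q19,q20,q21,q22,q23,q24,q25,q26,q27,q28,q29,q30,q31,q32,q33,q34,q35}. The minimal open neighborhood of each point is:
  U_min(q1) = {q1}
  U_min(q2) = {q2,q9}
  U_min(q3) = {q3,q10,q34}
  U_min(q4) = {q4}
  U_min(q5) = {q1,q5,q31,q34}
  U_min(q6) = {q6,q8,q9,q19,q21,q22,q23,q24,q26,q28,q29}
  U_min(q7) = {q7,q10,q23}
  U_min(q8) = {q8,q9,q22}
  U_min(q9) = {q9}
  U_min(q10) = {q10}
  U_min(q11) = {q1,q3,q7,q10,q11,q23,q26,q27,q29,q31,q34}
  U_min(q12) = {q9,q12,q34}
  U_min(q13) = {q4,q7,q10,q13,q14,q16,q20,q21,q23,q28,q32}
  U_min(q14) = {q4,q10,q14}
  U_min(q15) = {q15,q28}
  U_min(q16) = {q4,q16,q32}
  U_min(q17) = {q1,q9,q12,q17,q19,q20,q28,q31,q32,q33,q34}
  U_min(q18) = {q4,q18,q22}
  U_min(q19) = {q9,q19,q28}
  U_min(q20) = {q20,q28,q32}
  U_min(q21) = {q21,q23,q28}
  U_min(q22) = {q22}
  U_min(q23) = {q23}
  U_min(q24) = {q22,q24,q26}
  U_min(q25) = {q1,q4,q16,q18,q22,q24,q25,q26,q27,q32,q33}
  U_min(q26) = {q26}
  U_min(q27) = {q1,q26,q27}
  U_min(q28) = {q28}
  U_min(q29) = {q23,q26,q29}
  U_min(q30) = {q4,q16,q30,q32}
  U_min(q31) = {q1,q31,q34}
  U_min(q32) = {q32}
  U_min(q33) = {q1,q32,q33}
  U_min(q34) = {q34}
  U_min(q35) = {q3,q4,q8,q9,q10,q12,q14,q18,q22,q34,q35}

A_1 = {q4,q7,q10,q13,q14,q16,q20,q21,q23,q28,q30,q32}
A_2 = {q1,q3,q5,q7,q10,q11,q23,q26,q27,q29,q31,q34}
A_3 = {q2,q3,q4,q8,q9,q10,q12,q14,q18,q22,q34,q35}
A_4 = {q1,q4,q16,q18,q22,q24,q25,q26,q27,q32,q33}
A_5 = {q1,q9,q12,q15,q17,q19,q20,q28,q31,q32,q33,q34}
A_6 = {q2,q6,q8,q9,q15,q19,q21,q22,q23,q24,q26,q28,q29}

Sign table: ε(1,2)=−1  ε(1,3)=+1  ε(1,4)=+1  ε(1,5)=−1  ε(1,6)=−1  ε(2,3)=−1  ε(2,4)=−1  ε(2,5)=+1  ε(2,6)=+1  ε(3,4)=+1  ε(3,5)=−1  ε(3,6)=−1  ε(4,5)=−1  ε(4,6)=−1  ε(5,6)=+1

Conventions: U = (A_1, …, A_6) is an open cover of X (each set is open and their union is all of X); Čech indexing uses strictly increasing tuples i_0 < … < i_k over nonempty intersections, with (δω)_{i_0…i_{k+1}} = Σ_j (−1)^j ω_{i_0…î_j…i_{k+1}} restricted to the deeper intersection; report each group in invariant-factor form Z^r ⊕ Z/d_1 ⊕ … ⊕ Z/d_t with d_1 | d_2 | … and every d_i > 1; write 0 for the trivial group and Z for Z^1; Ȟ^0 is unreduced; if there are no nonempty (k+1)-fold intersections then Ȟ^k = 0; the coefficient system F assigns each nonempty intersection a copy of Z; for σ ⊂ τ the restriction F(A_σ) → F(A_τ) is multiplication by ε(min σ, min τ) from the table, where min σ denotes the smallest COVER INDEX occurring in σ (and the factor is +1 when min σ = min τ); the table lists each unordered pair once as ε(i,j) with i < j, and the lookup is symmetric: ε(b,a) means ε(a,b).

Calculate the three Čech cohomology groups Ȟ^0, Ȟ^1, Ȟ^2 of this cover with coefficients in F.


cover nerve:
  A12={q7,q10,q23} A13={q4,q10,q14} A14={q4,q16,q32} A15={q20,q28,q32} A16={q21,q23,q28} A23={q3,q10,q34} A24={q1,q26,q27} A25={q1,q31,q34} A26={q23,q26,q29} A34={q4,q18,q22} A35={q9,q12,q34} A36={q2,q8,q9,q22} A45={q1,q32,q33} A46={q22,q24,q26} A56={q9,q15,q19,q28}
  A123={q10} A126={q23} A134={q4} A145={q32} A156={q28} A235={q34} A245={q1} A246={q26} A346={q22} A356={q9}
C dims 6,15,10; δ0: rk 5, SNF 1^5; δ1: rk 10, SNF 1^9·2
Ȟ^0: (6−5)−0=1 ⇒ Z
Ȟ^1: (15−10)−5=0 ⇒ 0
Ȟ^2: (10−0)−10=0 plus torsion [2] ⇒ Z/2

Ȟ^0 = Z,  Ȟ^1 = 0,  Ȟ^2 = Z/2
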